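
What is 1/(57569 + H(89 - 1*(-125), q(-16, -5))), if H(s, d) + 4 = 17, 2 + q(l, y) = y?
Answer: 1/57582 ≈ 1.7367e-5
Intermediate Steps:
q(l, y) = -2 + y
H(s, d) = 13 (H(s, d) = -4 + 17 = 13)
1/(57569 + H(89 - 1*(-125), q(-16, -5))) = 1/(57569 + 13) = 1/57582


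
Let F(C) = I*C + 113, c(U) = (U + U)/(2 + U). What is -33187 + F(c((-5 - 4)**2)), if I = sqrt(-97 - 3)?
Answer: -33074 + 1620*I/83 ≈ -33074.0 + 19.518*I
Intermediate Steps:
c(U) = 2*U/(2 + U) (c(U) = (2*U)/(2 + U) = 2*U/(2 + U))
I = 10*I (I = sqrt(-100) = 10*I ≈ 10.0*I)
F(C) = 113 + 10*I*C (F(C) = (10*I)*C + 113 = 10*I*C + 113 = 113 + 10*I*C)
-33187 + F(c((-5 - 4)**2)) = -33187 + (113 + 10*I*(2*(-5 - 4)**2/(2 + (-5 - 4)**2))) = -33187 + (113 + 10*I*(2*(-9)**2/(2 + (-9)**2))) = -33187 + (113 + 10*I*(2*81/(2 + 81))) = -33187 + (113 + 10*I*(2*81/83)) = -33187 + (113 + 10*I*(2*81*(1/83))) = -33187 + (113 + 10*I*(162/83)) = -33187 + (113 + 1620*I/83) = -33074 + 1620*I/83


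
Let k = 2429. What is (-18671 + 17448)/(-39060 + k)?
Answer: 1223/36631 ≈ 0.033387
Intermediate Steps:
(-18671 + 17448)/(-39060 + k) = (-18671 + 17448)/(-39060 + 2429) = -1223/(-36631) = -1223*(-1/36631) = 1223/36631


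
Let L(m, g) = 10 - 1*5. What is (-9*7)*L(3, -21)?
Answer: -315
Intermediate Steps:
L(m, g) = 5 (L(m, g) = 10 - 5 = 5)
(-9*7)*L(3, -21) = -9*7*5 = -63*5 = -315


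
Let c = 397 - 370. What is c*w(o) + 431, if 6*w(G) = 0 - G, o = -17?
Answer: 1015/2 ≈ 507.50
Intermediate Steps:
w(G) = -G/6 (w(G) = (0 - G)/6 = (-G)/6 = -G/6)
c = 27
c*w(o) + 431 = 27*(-1/6*(-17)) + 431 = 27*(17/6) + 431 = 153/2 + 431 = 1015/2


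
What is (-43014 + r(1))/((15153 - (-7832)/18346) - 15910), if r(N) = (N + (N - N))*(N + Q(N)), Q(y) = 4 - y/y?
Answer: 78906146/1388009 ≈ 56.848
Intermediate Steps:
Q(y) = 3 (Q(y) = 4 - 1*1 = 4 - 1 = 3)
r(N) = N*(3 + N) (r(N) = (N + (N - N))*(N + 3) = (N + 0)*(3 + N) = N*(3 + N))
(-43014 + r(1))/((15153 - (-7832)/18346) - 15910) = (-43014 + 1*(3 + 1))/((15153 - (-7832)/18346) - 15910) = (-43014 + 1*4)/((15153 - (-7832)/18346) - 15910) = (-43014 + 4)/((15153 - 1*(-3916/9173)) - 15910) = -43010/((15153 + 3916/9173) - 15910) = -43010/(139002385/9173 - 15910) = -43010/(-6940045/9173) = -43010*(-9173/6940045) = 78906146/1388009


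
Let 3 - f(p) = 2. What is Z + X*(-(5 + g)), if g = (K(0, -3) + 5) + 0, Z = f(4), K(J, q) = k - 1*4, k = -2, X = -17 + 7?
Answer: 41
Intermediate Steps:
X = -10
K(J, q) = -6 (K(J, q) = -2 - 1*4 = -2 - 4 = -6)
f(p) = 1 (f(p) = 3 - 1*2 = 3 - 2 = 1)
Z = 1
g = -1 (g = (-6 + 5) + 0 = -1 + 0 = -1)
Z + X*(-(5 + g)) = 1 - (-10)*(5 - 1) = 1 - (-10)*4 = 1 - 10*(-4) = 1 + 40 = 41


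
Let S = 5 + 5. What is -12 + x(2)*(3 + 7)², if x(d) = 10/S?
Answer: 88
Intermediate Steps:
S = 10
x(d) = 1 (x(d) = 10/10 = 10*(⅒) = 1)
-12 + x(2)*(3 + 7)² = -12 + 1*(3 + 7)² = -12 + 1*10² = -12 + 1*100 = -12 + 100 = 88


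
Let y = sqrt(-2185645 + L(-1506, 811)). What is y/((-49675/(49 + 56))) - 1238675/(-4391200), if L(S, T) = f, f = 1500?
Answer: 49547/175648 - 21*I*sqrt(2184145)/9935 ≈ 0.28208 - 3.1239*I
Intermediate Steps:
L(S, T) = 1500
y = I*sqrt(2184145) (y = sqrt(-2185645 + 1500) = sqrt(-2184145) = I*sqrt(2184145) ≈ 1477.9*I)
y/((-49675/(49 + 56))) - 1238675/(-4391200) = (I*sqrt(2184145))/((-49675/(49 + 56))) - 1238675/(-4391200) = (I*sqrt(2184145))/((-49675/105)) - 1238675*(-1/4391200) = (I*sqrt(2184145))/((-49675*1/105)) + 49547/175648 = (I*sqrt(2184145))/(-9935/21) + 49547/175648 = (I*sqrt(2184145))*(-21/9935) + 49547/175648 = -21*I*sqrt(2184145)/9935 + 49547/175648 = 49547/175648 - 21*I*sqrt(2184145)/9935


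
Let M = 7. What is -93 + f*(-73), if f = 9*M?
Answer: -4692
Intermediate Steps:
f = 63 (f = 9*7 = 63)
-93 + f*(-73) = -93 + 63*(-73) = -93 - 4599 = -4692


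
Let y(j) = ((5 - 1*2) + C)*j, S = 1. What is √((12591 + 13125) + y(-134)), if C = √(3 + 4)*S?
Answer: √(25314 - 134*√7) ≈ 157.99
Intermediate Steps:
C = √7 (C = √(3 + 4)*1 = √7*1 = √7 ≈ 2.6458)
y(j) = j*(3 + √7) (y(j) = ((5 - 1*2) + √7)*j = ((5 - 2) + √7)*j = (3 + √7)*j = j*(3 + √7))
√((12591 + 13125) + y(-134)) = √((12591 + 13125) - 134*(3 + √7)) = √(25716 + (-402 - 134*√7)) = √(25314 - 134*√7)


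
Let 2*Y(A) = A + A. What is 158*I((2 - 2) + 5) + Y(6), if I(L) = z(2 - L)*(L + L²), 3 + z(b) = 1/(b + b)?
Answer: -15004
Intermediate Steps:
z(b) = -3 + 1/(2*b) (z(b) = -3 + 1/(b + b) = -3 + 1/(2*b))
Y(A) = A (Y(A) = (A + A)/2 = (2*A)/2 = A)
I(L) = (-3 + 1/(2*(2 - L)))*(L + L²)
158*I((2 - 2) + 5) + Y(6) = 158*(-((2 - 2) + 5)*(1 + ((2 - 2) + 5))*(-11 + 6*((2 - 2) + 5))/(-4 + 2*((2 - 2) + 5))) + 6 = 158*(-(0 + 5)*(1 + (0 + 5))*(-11 + 6*(0 + 5))/(-4 + 2*(0 + 5))) + 6 = 158*(-1*5*(1 + 5)*(-11 + 6*5)/(-4 + 2*5)) + 6 = 158*(-1*5*6*(-11 + 30)/(-4 + 10)) + 6 = 158*(-1*5*6*19/6) + 6 = 158*(-1*5*⅙*6*19) + 6 = 158*(-95) + 6 = -15010 + 6 = -15004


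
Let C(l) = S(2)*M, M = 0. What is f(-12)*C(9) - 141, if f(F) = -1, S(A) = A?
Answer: -141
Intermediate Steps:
C(l) = 0 (C(l) = 2*0 = 0)
f(-12)*C(9) - 141 = -1*0 - 141 = 0 - 141 = -141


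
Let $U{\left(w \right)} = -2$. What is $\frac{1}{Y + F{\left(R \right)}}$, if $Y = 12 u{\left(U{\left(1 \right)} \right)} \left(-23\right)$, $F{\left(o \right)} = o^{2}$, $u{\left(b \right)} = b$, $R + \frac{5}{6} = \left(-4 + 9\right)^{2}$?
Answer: $\frac{36}{40897} \approx 0.00088026$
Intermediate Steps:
$R = \frac{145}{6}$ ($R = - \frac{5}{6} + \left(-4 + 9\right)^{2} = - \frac{5}{6} + 5^{2} = - \frac{5}{6} + 25 = \frac{145}{6} \approx 24.167$)
$Y = 552$ ($Y = 12 \left(-2\right) \left(-23\right) = \left(-24\right) \left(-23\right) = 552$)
$\frac{1}{Y + F{\left(R \right)}} = \frac{1}{552 + \left(\frac{145}{6}\right)^{2}} = \frac{1}{552 + \frac{21025}{36}} = \frac{1}{\frac{40897}{36}} = \frac{36}{40897}$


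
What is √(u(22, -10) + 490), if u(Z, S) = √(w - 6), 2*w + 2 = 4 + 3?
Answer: √(1960 + 2*I*√14)/2 ≈ 22.136 + 0.042258*I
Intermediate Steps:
w = 5/2 (w = -1 + (4 + 3)/2 = -1 + (½)*7 = -1 + 7/2 = 5/2 ≈ 2.5000)
u(Z, S) = I*√14/2 (u(Z, S) = √(5/2 - 6) = √(-7/2) = I*√14/2)
√(u(22, -10) + 490) = √(I*√14/2 + 490) = √(490 + I*√14/2)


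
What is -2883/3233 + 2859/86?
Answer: 8995209/278038 ≈ 32.352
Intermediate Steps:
-2883/3233 + 2859/86 = 8995209/278038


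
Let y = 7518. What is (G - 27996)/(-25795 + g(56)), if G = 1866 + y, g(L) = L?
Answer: 18612/25739 ≈ 0.72311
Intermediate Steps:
G = 9384 (G = 1866 + 7518 = 9384)
(G - 27996)/(-25795 + g(56)) = (9384 - 27996)/(-25795 + 56) = -18612/(-25739) = -18612*(-1/25739) = 18612/25739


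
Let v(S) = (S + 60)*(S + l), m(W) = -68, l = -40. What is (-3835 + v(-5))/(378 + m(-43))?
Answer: -631/31 ≈ -20.355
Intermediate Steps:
v(S) = (-40 + S)*(60 + S) (v(S) = (S + 60)*(S - 40) = (60 + S)*(-40 + S) = (-40 + S)*(60 + S))
(-3835 + v(-5))/(378 + m(-43)) = (-3835 + (-2400 + (-5)² + 20*(-5)))/(378 - 68) = (-3835 + (-2400 + 25 - 100))/310 = (-3835 - 2475)*(1/310) = -6310*1/310 = -631/31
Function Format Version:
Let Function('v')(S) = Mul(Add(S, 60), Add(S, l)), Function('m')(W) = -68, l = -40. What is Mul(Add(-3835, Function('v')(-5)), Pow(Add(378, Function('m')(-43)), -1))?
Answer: Rational(-631, 31) ≈ -20.355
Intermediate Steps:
Function('v')(S) = Mul(Add(-40, S), Add(60, S)) (Function('v')(S) = Mul(Add(S, 60), Add(S, -40)) = Mul(Add(60, S), Add(-40, S)) = Mul(Add(-40, S), Add(60, S)))
Mul(Add(-3835, Function('v')(-5)), Pow(Add(378, Function('m')(-43)), -1)) = Mul(Add(-3835, Add(-2400, Pow(-5, 2), Mul(20, -5))), Pow(Add(378, -68), -1)) = Mul(Add(-3835, Add(-2400, 25, -100)), Pow(310, -1)) = Mul(Add(-3835, -2475), Rational(1, 310)) = Mul(-6310, Rational(1, 310)) = Rational(-631, 31)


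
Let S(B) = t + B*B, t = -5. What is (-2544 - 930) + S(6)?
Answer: -3443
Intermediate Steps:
S(B) = -5 + B² (S(B) = -5 + B*B = -5 + B²)
(-2544 - 930) + S(6) = (-2544 - 930) + (-5 + 6²) = -3474 + (-5 + 36) = -3474 + 31 = -3443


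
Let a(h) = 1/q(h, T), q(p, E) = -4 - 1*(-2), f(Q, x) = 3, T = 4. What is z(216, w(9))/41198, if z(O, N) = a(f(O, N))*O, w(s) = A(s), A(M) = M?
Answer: -54/20599 ≈ -0.0026215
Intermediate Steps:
q(p, E) = -2 (q(p, E) = -4 + 2 = -2)
w(s) = s
a(h) = -½ (a(h) = 1/(-2) = -½)
z(O, N) = -O/2
z(216, w(9))/41198 = -½*216/41198 = -108*1/41198 = -54/20599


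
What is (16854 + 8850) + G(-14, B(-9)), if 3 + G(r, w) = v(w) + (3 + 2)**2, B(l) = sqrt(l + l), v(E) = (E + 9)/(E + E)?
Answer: 51453/2 - 3*I*sqrt(2)/4 ≈ 25727.0 - 1.0607*I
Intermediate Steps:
v(E) = (9 + E)/(2*E) (v(E) = (9 + E)/((2*E)) = (9 + E)*(1/(2*E)) = (9 + E)/(2*E))
B(l) = sqrt(2)*sqrt(l) (B(l) = sqrt(2*l) = sqrt(2)*sqrt(l))
G(r, w) = 22 + (9 + w)/(2*w) (G(r, w) = -3 + ((9 + w)/(2*w) + (3 + 2)**2) = -3 + ((9 + w)/(2*w) + 5**2) = -3 + ((9 + w)/(2*w) + 25) = -3 + (25 + (9 + w)/(2*w)) = 22 + (9 + w)/(2*w))
(16854 + 8850) + G(-14, B(-9)) = (16854 + 8850) + 9*(1 + 5*(sqrt(2)*sqrt(-9)))/(2*((sqrt(2)*sqrt(-9)))) = 25704 + 9*(1 + 5*(sqrt(2)*(3*I)))/(2*((sqrt(2)*(3*I)))) = 25704 + 9*(1 + 5*(3*I*sqrt(2)))/(2*((3*I*sqrt(2)))) = 25704 + 9*(-I*sqrt(2)/6)*(1 + 15*I*sqrt(2))/2 = 25704 - 3*I*sqrt(2)*(1 + 15*I*sqrt(2))/4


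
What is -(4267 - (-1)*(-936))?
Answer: -3331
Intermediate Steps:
-(4267 - (-1)*(-936)) = -(4267 - 1*936) = -(4267 - 936) = -1*3331 = -3331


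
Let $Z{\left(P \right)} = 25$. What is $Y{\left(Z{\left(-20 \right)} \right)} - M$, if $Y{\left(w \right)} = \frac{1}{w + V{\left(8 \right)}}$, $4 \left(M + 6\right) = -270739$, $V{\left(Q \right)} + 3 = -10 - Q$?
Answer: $67691$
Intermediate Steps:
$V{\left(Q \right)} = -13 - Q$ ($V{\left(Q \right)} = -3 - \left(10 + Q\right) = -13 - Q$)
$M = - \frac{270763}{4}$ ($M = -6 + \frac{1}{4} \left(-270739\right) = -6 - \frac{270739}{4} = - \frac{270763}{4} \approx -67691.0$)
$Y{\left(w \right)} = \frac{1}{-21 + w}$ ($Y{\left(w \right)} = \frac{1}{w - 21} = \frac{1}{-21 + w}$)
$Y{\left(Z{\left(-20 \right)} \right)} - M = \frac{1}{-21 + 25} - - \frac{270763}{4} = \frac{1}{4} + \frac{270763}{4} = 67691$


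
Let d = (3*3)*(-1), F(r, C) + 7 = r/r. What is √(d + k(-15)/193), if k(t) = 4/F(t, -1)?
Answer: I*√3018327/579 ≈ 3.0006*I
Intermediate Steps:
F(r, C) = -6 (F(r, C) = -7 + r/r = -7 + 1 = -6)
k(t) = -⅔ (k(t) = 4/(-6) = 4*(-⅙) = -⅔)
d = -9 (d = 9*(-1) = -9)
√(d + k(-15)/193) = √(-9 - ⅔/193) = √(-9 - ⅔*1/193) = √(-9 - 2/579) = √(-5213/579) = I*√3018327/579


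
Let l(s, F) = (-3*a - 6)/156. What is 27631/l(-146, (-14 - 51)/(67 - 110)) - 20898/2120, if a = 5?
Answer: -1523093863/7420 ≈ -2.0527e+5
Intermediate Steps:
l(s, F) = -7/52 (l(s, F) = (-3*5 - 6)/156 = (-15 - 6)*(1/156) = -21*1/156 = -7/52)
27631/l(-146, (-14 - 51)/(67 - 110)) - 20898/2120 = 27631/(-7/52) - 20898/2120 = 27631*(-52/7) - 20898*1/2120 = -1436812/7 - 10449/1060 = -1523093863/7420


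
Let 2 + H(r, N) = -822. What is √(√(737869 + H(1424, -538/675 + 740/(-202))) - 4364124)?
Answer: √(-4364124 + √737045) ≈ 2088.8*I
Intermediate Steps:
H(r, N) = -824 (H(r, N) = -2 - 822 = -824)
√(√(737869 + H(1424, -538/675 + 740/(-202))) - 4364124) = √(√(737869 - 824) - 4364124) = √(√737045 - 4364124) = √(-4364124 + √737045)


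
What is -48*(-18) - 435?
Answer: 429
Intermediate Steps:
-48*(-18) - 435 = 864 - 435 = 429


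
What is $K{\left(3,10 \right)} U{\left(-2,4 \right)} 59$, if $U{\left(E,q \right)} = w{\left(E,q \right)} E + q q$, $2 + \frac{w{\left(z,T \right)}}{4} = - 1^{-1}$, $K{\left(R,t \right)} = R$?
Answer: $7080$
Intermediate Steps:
$w{\left(z,T \right)} = -12$ ($w{\left(z,T \right)} = -8 + 4 \left(- 1^{-1}\right) = -8 + 4 \left(\left(-1\right) 1\right) = -8 + 4 \left(-1\right) = -8 - 4 = -12$)
$U{\left(E,q \right)} = q^{2} - 12 E$ ($U{\left(E,q \right)} = - 12 E + q q = - 12 E + q^{2} = q^{2} - 12 E$)
$K{\left(3,10 \right)} U{\left(-2,4 \right)} 59 = 3 \left(4^{2} - -24\right) 59 = 3 \left(16 + 24\right) 59 = 3 \cdot 40 \cdot 59 = 120 \cdot 59 = 7080$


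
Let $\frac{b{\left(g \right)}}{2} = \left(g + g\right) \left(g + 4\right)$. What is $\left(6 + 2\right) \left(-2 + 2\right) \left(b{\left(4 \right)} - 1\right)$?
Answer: $0$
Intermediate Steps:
$b{\left(g \right)} = 4 g \left(4 + g\right)$ ($b{\left(g \right)} = 2 \left(g + g\right) \left(g + 4\right) = 2 \cdot 2 g \left(4 + g\right) = 4 g \left(4 + g\right)$)
$\left(6 + 2\right) \left(-2 + 2\right) \left(b{\left(4 \right)} - 1\right) = \left(6 + 2\right) \left(-2 + 2\right) \left(4 \cdot 4 \left(4 + 4\right) - 1\right) = 8 \cdot 0 \left(4 \cdot 4 \cdot 8 - 1\right) = 0 \left(128 - 1\right) = 0 \cdot 127 = 0$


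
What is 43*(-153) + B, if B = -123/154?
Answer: -1013289/154 ≈ -6579.8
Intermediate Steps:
B = -123/154 (B = -123*1/154 = -123/154 ≈ -0.79870)
43*(-153) + B = 43*(-153) - 123/154 = -6579 - 123/154 = -1013289/154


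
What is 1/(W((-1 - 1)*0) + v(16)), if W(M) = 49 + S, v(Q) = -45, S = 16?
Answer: 1/20 ≈ 0.050000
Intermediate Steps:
W(M) = 65 (W(M) = 49 + 16 = 65)
1/(W((-1 - 1)*0) + v(16)) = 1/(65 - 45) = 1/20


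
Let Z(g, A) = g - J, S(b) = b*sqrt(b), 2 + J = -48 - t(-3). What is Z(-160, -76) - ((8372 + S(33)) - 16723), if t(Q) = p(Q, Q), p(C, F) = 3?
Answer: 8244 - 33*sqrt(33) ≈ 8054.4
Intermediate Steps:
t(Q) = 3
J = -53 (J = -2 + (-48 - 1*3) = -2 + (-48 - 3) = -2 - 51 = -53)
S(b) = b**(3/2)
Z(g, A) = 53 + g (Z(g, A) = g - 1*(-53) = g + 53 = 53 + g)
Z(-160, -76) - ((8372 + S(33)) - 16723) = (53 - 160) - ((8372 + 33**(3/2)) - 16723) = -107 - ((8372 + 33*sqrt(33)) - 16723) = -107 - (-8351 + 33*sqrt(33)) = -107 + (8351 - 33*sqrt(33)) = 8244 - 33*sqrt(33)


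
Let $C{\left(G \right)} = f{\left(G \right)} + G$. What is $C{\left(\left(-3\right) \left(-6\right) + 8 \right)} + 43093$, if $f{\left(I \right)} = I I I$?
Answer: $60695$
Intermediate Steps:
$f{\left(I \right)} = I^{3}$ ($f{\left(I \right)} = I^{2} I = I^{3}$)
$C{\left(G \right)} = G + G^{3}$ ($C{\left(G \right)} = G^{3} + G = G + G^{3}$)
$C{\left(\left(-3\right) \left(-6\right) + 8 \right)} + 43093 = \left(\left(\left(-3\right) \left(-6\right) + 8\right) + \left(\left(-3\right) \left(-6\right) + 8\right)^{3}\right) + 43093 = \left(\left(18 + 8\right) + \left(18 + 8\right)^{3}\right) + 43093 = \left(26 + 26^{3}\right) + 43093 = \left(26 + 17576\right) + 43093 = 17602 + 43093 = 60695$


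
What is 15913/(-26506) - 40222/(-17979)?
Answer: 60001885/36657798 ≈ 1.6368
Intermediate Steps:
15913/(-26506) - 40222/(-17979) = 15913*(-1/26506) - 40222*(-1/17979) = -15913/26506 + 3094/1383 = 60001885/36657798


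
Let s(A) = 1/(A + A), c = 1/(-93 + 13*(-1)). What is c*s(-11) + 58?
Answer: 135257/2332 ≈ 58.000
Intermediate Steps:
c = -1/106 (c = 1/(-93 - 13) = 1/(-106) = -1/106 ≈ -0.0094340)
s(A) = 1/(2*A)
c*s(-11) + 58 = -1/(212*(-11)) + 58 = -(-1)/(212*11) + 58 = -1/106*(-1/22) + 58 = 1/2332 + 58 = 135257/2332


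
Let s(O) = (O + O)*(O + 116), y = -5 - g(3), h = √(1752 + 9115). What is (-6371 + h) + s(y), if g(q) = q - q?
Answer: -7481 + √10867 ≈ -7376.8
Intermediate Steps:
h = √10867 ≈ 104.24
g(q) = 0
y = -5 (y = -5 - 1*0 = -5 + 0 = -5)
s(O) = 2*O*(116 + O) (s(O) = (2*O)*(116 + O) = 2*O*(116 + O))
(-6371 + h) + s(y) = (-6371 + √10867) + 2*(-5)*(116 - 5) = (-6371 + √10867) + 2*(-5)*111 = (-6371 + √10867) - 1110 = -7481 + √10867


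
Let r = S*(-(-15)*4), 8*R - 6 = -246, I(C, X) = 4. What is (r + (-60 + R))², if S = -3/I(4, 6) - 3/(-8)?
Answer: 50625/4 ≈ 12656.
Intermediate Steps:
R = -30 (R = ¾ + (⅛)*(-246) = ¾ - 123/4 = -30)
S = -3/8 (S = -3/4 - 3/(-8) = -3*¼ - 3*(-⅛) = -¾ + 3/8 = -3/8 ≈ -0.37500)
r = -45/2 (r = -(-9)*(-5*4)/8 = -(-9)*(-20)/8 = -3/8*60 = -45/2 ≈ -22.500)
(r + (-60 + R))² = (-45/2 + (-60 - 30))² = (-45/2 - 90)² = (-225/2)² = 50625/4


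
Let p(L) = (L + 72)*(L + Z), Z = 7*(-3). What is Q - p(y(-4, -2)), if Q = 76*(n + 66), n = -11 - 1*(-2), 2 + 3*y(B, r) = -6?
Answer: 53756/9 ≈ 5972.9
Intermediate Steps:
y(B, r) = -8/3 (y(B, r) = -⅔ + (⅓)*(-6) = -⅔ - 2 = -8/3)
Z = -21
n = -9 (n = -11 + 2 = -9)
p(L) = (-21 + L)*(72 + L) (p(L) = (L + 72)*(L - 21) = (72 + L)*(-21 + L) = (-21 + L)*(72 + L))
Q = 4332 (Q = 76*(-9 + 66) = 76*57 = 4332)
Q - p(y(-4, -2)) = 4332 - (-1512 + (-8/3)² + 51*(-8/3)) = 4332 - (-1512 + 64/9 - 136) = 4332 - 1*(-14768/9) = 4332 + 14768/9 = 53756/9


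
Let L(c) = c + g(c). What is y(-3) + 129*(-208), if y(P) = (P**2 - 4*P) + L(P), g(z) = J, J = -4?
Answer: -26818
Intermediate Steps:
g(z) = -4
L(c) = -4 + c (L(c) = c - 4 = -4 + c)
y(P) = -4 + P**2 - 3*P (y(P) = (P**2 - 4*P) + (-4 + P) = -4 + P**2 - 3*P)
y(-3) + 129*(-208) = (-4 + (-3)**2 - 3*(-3)) + 129*(-208) = (-4 + 9 + 9) - 26832 = 14 - 26832 = -26818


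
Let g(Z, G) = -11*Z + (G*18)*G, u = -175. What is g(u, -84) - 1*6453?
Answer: 122480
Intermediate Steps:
g(Z, G) = -11*Z + 18*G**2 (g(Z, G) = -11*Z + (18*G)*G = -11*Z + 18*G**2)
g(u, -84) - 1*6453 = (-11*(-175) + 18*(-84)**2) - 1*6453 = (1925 + 18*7056) - 6453 = (1925 + 127008) - 6453 = 128933 - 6453 = 122480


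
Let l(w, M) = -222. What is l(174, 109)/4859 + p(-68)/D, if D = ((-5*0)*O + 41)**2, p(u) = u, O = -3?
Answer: -703594/8167979 ≈ -0.086141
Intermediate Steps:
D = 1681 (D = (-5*0*(-3) + 41)**2 = (0*(-3) + 41)**2 = (0 + 41)**2 = 41**2 = 1681)
l(174, 109)/4859 + p(-68)/D = -222/4859 - 68/1681 = -703594/8167979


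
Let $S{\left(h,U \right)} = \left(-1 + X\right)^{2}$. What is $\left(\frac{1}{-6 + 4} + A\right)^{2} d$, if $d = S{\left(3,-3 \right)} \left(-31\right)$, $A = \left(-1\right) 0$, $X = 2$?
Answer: $- \frac{31}{4} \approx -7.75$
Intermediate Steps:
$A = 0$
$S{\left(h,U \right)} = 1$ ($S{\left(h,U \right)} = \left(-1 + 2\right)^{2} = 1^{2} = 1$)
$d = -31$ ($d = 1 \left(-31\right) = -31$)
$\left(\frac{1}{-6 + 4} + A\right)^{2} d = \left(\frac{1}{-6 + 4} + 0\right)^{2} \left(-31\right) = \left(\frac{1}{-2} + 0\right)^{2} \left(-31\right) = \left(- \frac{1}{2} + 0\right)^{2} \left(-31\right) = \left(- \frac{1}{2}\right)^{2} \left(-31\right) = \frac{1}{4} \left(-31\right) = - \frac{31}{4}$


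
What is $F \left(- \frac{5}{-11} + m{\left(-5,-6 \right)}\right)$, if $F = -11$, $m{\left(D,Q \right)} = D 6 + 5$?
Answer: $270$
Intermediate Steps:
$m{\left(D,Q \right)} = 5 + 6 D$ ($m{\left(D,Q \right)} = 6 D + 5 = 5 + 6 D$)
$F \left(- \frac{5}{-11} + m{\left(-5,-6 \right)}\right) = - 11 \left(- \frac{5}{-11} + \left(5 + 6 \left(-5\right)\right)\right) = - 11 \left(\left(-5\right) \left(- \frac{1}{11}\right) + \left(5 - 30\right)\right) = - 11 \left(\frac{5}{11} - 25\right) = \left(-11\right) \left(- \frac{270}{11}\right) = 270$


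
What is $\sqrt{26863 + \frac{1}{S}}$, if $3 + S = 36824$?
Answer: $\frac{26 \sqrt{53876450379}}{36821} \approx 163.9$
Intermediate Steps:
$S = 36821$ ($S = -3 + 36824 = 36821$)
$\sqrt{26863 + \frac{1}{S}} = \sqrt{26863 + \frac{1}{36821}} = \sqrt{\frac{989122524}{36821}} = \frac{26 \sqrt{53876450379}}{36821}$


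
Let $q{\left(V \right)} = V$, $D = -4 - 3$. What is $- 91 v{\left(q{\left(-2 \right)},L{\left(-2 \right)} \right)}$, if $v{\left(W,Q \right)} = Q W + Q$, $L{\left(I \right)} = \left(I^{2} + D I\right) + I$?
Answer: $1456$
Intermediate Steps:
$D = -7$ ($D = -4 - 3 = -7$)
$L{\left(I \right)} = I^{2} - 6 I$ ($L{\left(I \right)} = \left(I^{2} - 7 I\right) + I = I^{2} - 6 I$)
$v{\left(W,Q \right)} = Q + Q W$
$- 91 v{\left(q{\left(-2 \right)},L{\left(-2 \right)} \right)} = - 91 - 2 \left(-6 - 2\right) \left(1 - 2\right) = - 91 \left(-2\right) \left(-8\right) \left(-1\right) = - 91 \cdot 16 \left(-1\right) = \left(-91\right) \left(-16\right) = 1456$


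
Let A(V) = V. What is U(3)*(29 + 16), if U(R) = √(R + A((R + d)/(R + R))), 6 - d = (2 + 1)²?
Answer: 45*√3 ≈ 77.942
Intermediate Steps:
d = -3 (d = 6 - (2 + 1)² = 6 - 1*3² = 6 - 1*9 = 6 - 9 = -3)
U(R) = √(R + (-3 + R)/(2*R)) (U(R) = √(R + (R - 3)/(R + R)) = √(R + (-3 + R)/((2*R))) = √(R + (-3 + R)*(1/(2*R))) = √(R + (-3 + R)/(2*R)))
U(3)*(29 + 16) = (√(2 - 6/3 + 4*3)/2)*(29 + 16) = (√(2 - 6*⅓ + 12)/2)*45 = (√(2 - 2 + 12)/2)*45 = (√12/2)*45 = ((2*√3)/2)*45 = √3*45 = 45*√3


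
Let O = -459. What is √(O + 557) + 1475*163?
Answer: 240425 + 7*√2 ≈ 2.4044e+5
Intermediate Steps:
√(O + 557) + 1475*163 = √(-459 + 557) + 1475*163 = √98 + 240425 = 7*√2 + 240425 = 240425 + 7*√2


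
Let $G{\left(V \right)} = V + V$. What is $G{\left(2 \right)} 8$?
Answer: $32$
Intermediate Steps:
$G{\left(V \right)} = 2 V$
$G{\left(2 \right)} 8 = 2 \cdot 2 \cdot 8 = 4 \cdot 8 = 32$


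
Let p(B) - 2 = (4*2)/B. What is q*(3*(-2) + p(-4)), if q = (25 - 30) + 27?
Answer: -132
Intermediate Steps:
p(B) = 2 + 8/B (p(B) = 2 + (4*2)/B = 2 + 8/B)
q = 22 (q = -5 + 27 = 22)
q*(3*(-2) + p(-4)) = 22*(3*(-2) + (2 + 8/(-4))) = 22*(-6 + (2 + 8*(-1/4))) = 22*(-6 + (2 - 2)) = 22*(-6 + 0) = 22*(-6) = -132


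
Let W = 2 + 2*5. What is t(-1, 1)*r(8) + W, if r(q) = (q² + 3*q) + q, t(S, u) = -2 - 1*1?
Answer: -276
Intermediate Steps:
t(S, u) = -3 (t(S, u) = -2 - 1 = -3)
r(q) = q² + 4*q
W = 12 (W = 2 + 10 = 12)
t(-1, 1)*r(8) + W = -24*(4 + 8) + 12 = -24*12 + 12 = -3*96 + 12 = -288 + 12 = -276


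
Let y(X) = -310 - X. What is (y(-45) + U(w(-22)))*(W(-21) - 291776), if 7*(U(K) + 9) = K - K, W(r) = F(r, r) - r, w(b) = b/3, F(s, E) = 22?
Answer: 79934842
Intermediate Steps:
w(b) = b/3 (w(b) = b*(⅓) = b/3)
W(r) = 22 - r
U(K) = -9 (U(K) = -9 + (K - K)/7 = -9 + (⅐)*0 = -9 + 0 = -9)
(y(-45) + U(w(-22)))*(W(-21) - 291776) = ((-310 - 1*(-45)) - 9)*((22 - 1*(-21)) - 291776) = ((-310 + 45) - 9)*((22 + 21) - 291776) = (-265 - 9)*(43 - 291776) = -274*(-291733) = 79934842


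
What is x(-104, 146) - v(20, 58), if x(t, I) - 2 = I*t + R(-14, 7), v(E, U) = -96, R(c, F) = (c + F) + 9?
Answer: -15084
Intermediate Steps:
R(c, F) = 9 + F + c (R(c, F) = (F + c) + 9 = 9 + F + c)
x(t, I) = 4 + I*t (x(t, I) = 2 + (I*t + (9 + 7 - 14)) = 2 + (I*t + 2) = 2 + (2 + I*t) = 4 + I*t)
x(-104, 146) - v(20, 58) = (4 + 146*(-104)) - 1*(-96) = (4 - 15184) + 96 = -15180 + 96 = -15084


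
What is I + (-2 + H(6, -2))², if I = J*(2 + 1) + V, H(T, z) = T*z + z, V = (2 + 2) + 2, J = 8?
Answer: 286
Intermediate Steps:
V = 6 (V = 4 + 2 = 6)
H(T, z) = z + T*z
I = 30 (I = 8*(2 + 1) + 6 = 8*3 + 6 = 24 + 6 = 30)
I + (-2 + H(6, -2))² = 30 + (-2 - 2*(1 + 6))² = 30 + (-2 - 2*7)² = 30 + (-2 - 14)² = 30 + (-16)² = 30 + 256 = 286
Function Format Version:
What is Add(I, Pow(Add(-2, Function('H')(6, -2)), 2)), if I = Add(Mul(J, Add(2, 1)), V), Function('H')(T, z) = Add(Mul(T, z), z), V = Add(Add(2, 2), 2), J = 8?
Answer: 286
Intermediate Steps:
V = 6 (V = Add(4, 2) = 6)
Function('H')(T, z) = Add(z, Mul(T, z))
I = 30 (I = Add(Mul(8, Add(2, 1)), 6) = Add(Mul(8, 3), 6) = Add(24, 6) = 30)
Add(I, Pow(Add(-2, Function('H')(6, -2)), 2)) = Add(30, Pow(Add(-2, Mul(-2, Add(1, 6))), 2)) = Add(30, Pow(Add(-2, Mul(-2, 7)), 2)) = Add(30, Pow(Add(-2, -14), 2)) = Add(30, Pow(-16, 2)) = Add(30, 256) = 286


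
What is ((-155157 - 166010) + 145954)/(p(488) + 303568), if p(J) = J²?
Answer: -175213/541712 ≈ -0.32344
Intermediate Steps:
((-155157 - 166010) + 145954)/(p(488) + 303568) = ((-155157 - 166010) + 145954)/(488² + 303568) = (-321167 + 145954)/(238144 + 303568) = -175213/541712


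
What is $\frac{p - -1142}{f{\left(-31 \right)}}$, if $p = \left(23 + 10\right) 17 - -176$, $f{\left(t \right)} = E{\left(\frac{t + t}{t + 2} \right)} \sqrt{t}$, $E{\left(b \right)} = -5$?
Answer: $\frac{1879 i \sqrt{31}}{155} \approx 67.496 i$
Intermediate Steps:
$f{\left(t \right)} = - 5 \sqrt{t}$
$p = 737$ ($p = 33 \cdot 17 + 176 = 561 + 176 = 737$)
$\frac{p - -1142}{f{\left(-31 \right)}} = \frac{737 - -1142}{\left(-5\right) \sqrt{-31}} = \frac{737 + 1142}{\left(-5\right) i \sqrt{31}} = \frac{1879}{\left(-5\right) i \sqrt{31}} = 1879 \frac{i \sqrt{31}}{155} = \frac{1879 i \sqrt{31}}{155}$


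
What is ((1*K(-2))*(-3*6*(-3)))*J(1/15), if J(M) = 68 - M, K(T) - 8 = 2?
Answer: 36684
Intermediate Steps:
K(T) = 10 (K(T) = 8 + 2 = 10)
((1*K(-2))*(-3*6*(-3)))*J(1/15) = ((1*10)*(-3*6*(-3)))*(68 - 1/15) = (10*(-18*(-3)))*(68 - 1*1/15) = (10*54)*(68 - 1/15) = 540*(1019/15) = 36684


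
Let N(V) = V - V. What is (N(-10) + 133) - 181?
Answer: -48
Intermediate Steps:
N(V) = 0
(N(-10) + 133) - 181 = (0 + 133) - 181 = 133 - 181 = -48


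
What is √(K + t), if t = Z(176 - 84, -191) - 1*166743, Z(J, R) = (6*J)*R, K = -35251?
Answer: 7*I*√6274 ≈ 554.46*I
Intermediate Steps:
Z(J, R) = 6*J*R
t = -272175 (t = 6*(176 - 84)*(-191) - 1*166743 = 6*92*(-191) - 166743 = -105432 - 166743 = -272175)
√(K + t) = √(-35251 - 272175) = √(-307426) = 7*I*√6274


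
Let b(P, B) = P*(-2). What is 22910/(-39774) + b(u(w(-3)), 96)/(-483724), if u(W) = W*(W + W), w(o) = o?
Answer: -1385085622/2404954797 ≈ -0.57593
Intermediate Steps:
u(W) = 2*W² (u(W) = W*(2*W) = 2*W²)
b(P, B) = -2*P
22910/(-39774) + b(u(w(-3)), 96)/(-483724) = 22910/(-39774) - 4*(-3)²/(-483724) = 22910*(-1/39774) - 4*9*(-1/483724) = -11455/19887 - 2*18*(-1/483724) = -11455/19887 - 36*(-1/483724) = -11455/19887 + 9/120931 = -1385085622/2404954797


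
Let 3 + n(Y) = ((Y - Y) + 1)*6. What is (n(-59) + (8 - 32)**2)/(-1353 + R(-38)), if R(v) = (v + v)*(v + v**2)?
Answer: -579/108209 ≈ -0.0053508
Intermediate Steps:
R(v) = 2*v*(v + v**2) (R(v) = (2*v)*(v + v**2) = 2*v*(v + v**2))
n(Y) = 3 (n(Y) = -3 + ((Y - Y) + 1)*6 = -3 + (0 + 1)*6 = -3 + 1*6 = -3 + 6 = 3)
(n(-59) + (8 - 32)**2)/(-1353 + R(-38)) = (3 + (8 - 32)**2)/(-1353 + 2*(-38)**2*(1 - 38)) = (3 + (-24)**2)/(-1353 + 2*1444*(-37)) = (3 + 576)/(-1353 - 106856) = 579/(-108209) = 579*(-1/108209) = -579/108209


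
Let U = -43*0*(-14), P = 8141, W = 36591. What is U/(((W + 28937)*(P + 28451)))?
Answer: 0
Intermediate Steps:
U = 0 (U = 0*(-14) = 0)
U/(((W + 28937)*(P + 28451))) = 0/(((36591 + 28937)*(8141 + 28451))) = 0/((65528*36592)) = 0/2397800576 = 0*(1/2397800576) = 0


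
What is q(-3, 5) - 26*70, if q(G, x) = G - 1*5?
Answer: -1828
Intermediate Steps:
q(G, x) = -5 + G (q(G, x) = G - 5 = -5 + G)
q(-3, 5) - 26*70 = (-5 - 3) - 26*70 = -8 - 1820 = -1828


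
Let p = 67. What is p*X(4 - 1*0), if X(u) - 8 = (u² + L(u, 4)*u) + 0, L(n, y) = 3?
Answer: 2412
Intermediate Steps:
X(u) = 8 + u² + 3*u (X(u) = 8 + ((u² + 3*u) + 0) = 8 + (u² + 3*u) = 8 + u² + 3*u)
p*X(4 - 1*0) = 67*(8 + (4 - 1*0)² + 3*(4 - 1*0)) = 67*(8 + (4 + 0)² + 3*(4 + 0)) = 67*(8 + 4² + 3*4) = 67*(8 + 16 + 12) = 67*36 = 2412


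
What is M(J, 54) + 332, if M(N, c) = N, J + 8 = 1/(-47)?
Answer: 15227/47 ≈ 323.98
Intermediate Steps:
J = -377/47 (J = -8 + 1/(-47) = -8 - 1/47 = -377/47 ≈ -8.0213)
M(J, 54) + 332 = -377/47 + 332 = 15227/47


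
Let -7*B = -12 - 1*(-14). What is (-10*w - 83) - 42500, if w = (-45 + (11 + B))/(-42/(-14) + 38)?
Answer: -12218921/287 ≈ -42575.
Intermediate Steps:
B = -2/7 (B = -(-12 - 1*(-14))/7 = -(-12 + 14)/7 = -⅐*2 = -2/7 ≈ -0.28571)
w = -240/287 (w = (-45 + (11 - 2/7))/(-42/(-14) + 38) = (-45 + 75/7)/(-42*(-1/14) + 38) = -240/(7*(3 + 38)) = -240/7/41 = -240/7*1/41 = -240/287 ≈ -0.83624)
(-10*w - 83) - 42500 = (-10*(-240/287) - 83) - 42500 = (2400/287 - 83) - 42500 = -21421/287 - 42500 = -12218921/287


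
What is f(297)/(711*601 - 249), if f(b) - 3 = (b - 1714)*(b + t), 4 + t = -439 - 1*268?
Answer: 195547/142354 ≈ 1.3737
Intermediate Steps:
t = -711 (t = -4 + (-439 - 1*268) = -4 + (-439 - 268) = -4 - 707 = -711)
f(b) = 3 + (-1714 + b)*(-711 + b) (f(b) = 3 + (b - 1714)*(b - 711) = 3 + (-1714 + b)*(-711 + b))
f(297)/(711*601 - 249) = (1218657 + 297² - 2425*297)/(711*601 - 249) = (1218657 + 88209 - 720225)/(427311 - 249) = 586641/427062 = 586641*(1/427062) = 195547/142354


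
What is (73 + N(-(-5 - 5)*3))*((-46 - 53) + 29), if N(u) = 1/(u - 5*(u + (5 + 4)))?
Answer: -168616/33 ≈ -5109.6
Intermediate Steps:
N(u) = 1/(-45 - 4*u) (N(u) = 1/(u - 5*(u + 9)) = 1/(u - 5*(9 + u)) = 1/(u + (-45 - 5*u)) = 1/(-45 - 4*u))
(73 + N(-(-5 - 5)*3))*((-46 - 53) + 29) = (73 - 1/(45 + 4*(-(-5 - 5)*3)))*((-46 - 53) + 29) = (73 - 1/(45 + 4*(-1*(-10)*3)))*(-99 + 29) = (73 - 1/(45 + 4*(10*3)))*(-70) = (73 - 1/(45 + 4*30))*(-70) = (73 - 1/(45 + 120))*(-70) = (73 - 1/165)*(-70) = (12044/165)*(-70) = -168616/33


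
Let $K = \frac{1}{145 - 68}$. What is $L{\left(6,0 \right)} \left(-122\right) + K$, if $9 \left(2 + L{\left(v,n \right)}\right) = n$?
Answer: $\frac{18789}{77} \approx 244.01$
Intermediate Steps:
$L{\left(v,n \right)} = -2 + \frac{n}{9}$
$K = \frac{1}{77}$ ($K = \frac{1}{145 - 68} = \frac{1}{77} \approx 0.012987$)
$L{\left(6,0 \right)} \left(-122\right) + K = \left(-2 + \frac{1}{9} \cdot 0\right) \left(-122\right) + \frac{1}{77} = \left(-2 + 0\right) \left(-122\right) + \frac{1}{77} = \left(-2\right) \left(-122\right) + \frac{1}{77} = 244 + \frac{1}{77} = \frac{18789}{77}$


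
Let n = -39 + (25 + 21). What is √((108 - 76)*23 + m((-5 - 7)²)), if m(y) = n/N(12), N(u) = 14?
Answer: √2946/2 ≈ 27.139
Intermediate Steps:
n = 7 (n = -39 + 46 = 7)
m(y) = ½ (m(y) = 7/14 = 7*(1/14) = ½)
√((108 - 76)*23 + m((-5 - 7)²)) = √((108 - 76)*23 + ½) = √(32*23 + ½) = √(736 + ½) = √(1473/2) = √2946/2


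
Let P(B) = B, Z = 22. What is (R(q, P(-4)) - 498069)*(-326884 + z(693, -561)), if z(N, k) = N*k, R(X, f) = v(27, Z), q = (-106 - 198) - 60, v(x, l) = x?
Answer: 356427243594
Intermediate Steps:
q = -364 (q = -304 - 60 = -364)
R(X, f) = 27
(R(q, P(-4)) - 498069)*(-326884 + z(693, -561)) = (27 - 498069)*(-326884 + 693*(-561)) = -498042*(-326884 - 388773) = -498042*(-715657) = 356427243594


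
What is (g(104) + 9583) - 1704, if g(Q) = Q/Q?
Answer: 7880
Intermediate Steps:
g(Q) = 1
(g(104) + 9583) - 1704 = (1 + 9583) - 1704 = 9584 - 1704 = 7880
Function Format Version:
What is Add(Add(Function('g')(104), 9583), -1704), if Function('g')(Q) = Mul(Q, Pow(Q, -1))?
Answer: 7880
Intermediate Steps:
Function('g')(Q) = 1
Add(Add(Function('g')(104), 9583), -1704) = Add(Add(1, 9583), -1704) = Add(9584, -1704) = 7880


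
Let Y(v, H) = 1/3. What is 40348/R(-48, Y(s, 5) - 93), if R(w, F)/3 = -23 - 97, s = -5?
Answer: -10087/90 ≈ -112.08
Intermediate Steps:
Y(v, H) = ⅓
R(w, F) = -360 (R(w, F) = 3*(-23 - 97) = 3*(-120) = -360)
40348/R(-48, Y(s, 5) - 93) = 40348/(-360) = 40348*(-1/360) = -10087/90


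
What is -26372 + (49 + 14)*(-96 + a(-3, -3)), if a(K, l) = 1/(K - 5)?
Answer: -259423/8 ≈ -32428.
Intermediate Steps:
a(K, l) = 1/(-5 + K)
-26372 + (49 + 14)*(-96 + a(-3, -3)) = -26372 + (49 + 14)*(-96 + 1/(-5 - 3)) = -26372 + 63*(-96 + 1/(-8)) = -26372 + 63*(-96 - ⅛) = -26372 + 63*(-769/8) = -26372 - 48447/8 = -259423/8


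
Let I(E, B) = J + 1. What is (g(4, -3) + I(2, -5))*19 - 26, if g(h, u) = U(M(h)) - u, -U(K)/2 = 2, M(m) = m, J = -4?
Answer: -102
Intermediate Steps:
U(K) = -4 (U(K) = -2*2 = -4)
g(h, u) = -4 - u
I(E, B) = -3 (I(E, B) = -4 + 1 = -3)
(g(4, -3) + I(2, -5))*19 - 26 = ((-4 - 1*(-3)) - 3)*19 - 26 = ((-4 + 3) - 3)*19 - 26 = (-1 - 3)*19 - 26 = -4*19 - 26 = -76 - 26 = -102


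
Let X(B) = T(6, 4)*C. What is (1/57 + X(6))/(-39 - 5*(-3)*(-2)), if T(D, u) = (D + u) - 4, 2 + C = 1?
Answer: 341/3933 ≈ 0.086702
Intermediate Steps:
C = -1 (C = -2 + 1 = -1)
T(D, u) = -4 + D + u
X(B) = -6 (X(B) = (-4 + 6 + 4)*(-1) = 6*(-1) = -6)
(1/57 + X(6))/(-39 - 5*(-3)*(-2)) = (1/57 - 6)/(-39 - 5*(-3)*(-2)) = (1/57 - 6)/(-39 + 15*(-2)) = -341/(57*(-39 - 30)) = -341/57/(-69) = -341/57*(-1/69) = 341/3933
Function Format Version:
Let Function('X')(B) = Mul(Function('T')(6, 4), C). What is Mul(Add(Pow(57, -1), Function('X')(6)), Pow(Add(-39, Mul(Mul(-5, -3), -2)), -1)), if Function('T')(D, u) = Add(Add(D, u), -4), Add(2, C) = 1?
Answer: Rational(341, 3933) ≈ 0.086702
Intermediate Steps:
C = -1 (C = Add(-2, 1) = -1)
Function('T')(D, u) = Add(-4, D, u)
Function('X')(B) = -6 (Function('X')(B) = Mul(Add(-4, 6, 4), -1) = Mul(6, -1) = -6)
Mul(Add(Pow(57, -1), Function('X')(6)), Pow(Add(-39, Mul(Mul(-5, -3), -2)), -1)) = Mul(Add(Pow(57, -1), -6), Pow(Add(-39, Mul(Mul(-5, -3), -2)), -1)) = Mul(Add(Rational(1, 57), -6), Pow(Add(-39, Mul(15, -2)), -1)) = Mul(Rational(-341, 57), Pow(Add(-39, -30), -1)) = Mul(Rational(-341, 57), Pow(-69, -1)) = Mul(Rational(-341, 57), Rational(-1, 69)) = Rational(341, 3933)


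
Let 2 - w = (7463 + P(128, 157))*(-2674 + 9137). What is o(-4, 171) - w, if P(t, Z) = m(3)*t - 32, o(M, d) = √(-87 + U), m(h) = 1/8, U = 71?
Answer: 48129959 + 4*I ≈ 4.813e+7 + 4.0*I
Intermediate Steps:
m(h) = ⅛
o(M, d) = 4*I (o(M, d) = √(-87 + 71) = √(-16) = 4*I)
P(t, Z) = -32 + t/8 (P(t, Z) = t/8 - 32 = -32 + t/8)
w = -48129959 (w = 2 - (7463 + (-32 + (⅛)*128))*(-2674 + 9137) = 2 - (7463 + (-32 + 16))*6463 = 2 - (7463 - 16)*6463 = 2 - 7447*6463 = 2 - 1*48129961 = 2 - 48129961 = -48129959)
o(-4, 171) - w = 4*I - 1*(-48129959) = 4*I + 48129959 = 48129959 + 4*I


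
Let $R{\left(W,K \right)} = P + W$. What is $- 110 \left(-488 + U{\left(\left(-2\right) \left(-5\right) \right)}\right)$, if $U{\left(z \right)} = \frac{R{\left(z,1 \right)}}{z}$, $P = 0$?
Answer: $53570$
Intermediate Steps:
$R{\left(W,K \right)} = W$ ($R{\left(W,K \right)} = 0 + W = W$)
$U{\left(z \right)} = 1$ ($U{\left(z \right)} = \frac{z}{z} = 1$)
$- 110 \left(-488 + U{\left(\left(-2\right) \left(-5\right) \right)}\right) = - 110 \left(-488 + 1\right) = \left(-110\right) \left(-487\right) = 53570$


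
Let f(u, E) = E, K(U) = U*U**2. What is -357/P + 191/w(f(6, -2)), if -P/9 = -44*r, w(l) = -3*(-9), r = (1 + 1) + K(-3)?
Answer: 211171/29700 ≈ 7.1101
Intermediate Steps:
K(U) = U**3
r = -25 (r = (1 + 1) + (-3)**3 = 2 - 27 = -25)
w(l) = 27
P = -9900 (P = -(-396)*(-25) = -9*1100 = -9900)
-357/P + 191/w(f(6, -2)) = -357/(-9900) + 191/27 = -357*(-1/9900) + 191*(1/27) = 119/3300 + 191/27 = 211171/29700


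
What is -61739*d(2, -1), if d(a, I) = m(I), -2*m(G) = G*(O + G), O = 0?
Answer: 61739/2 ≈ 30870.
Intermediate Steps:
m(G) = -G²/2 (m(G) = -G*(0 + G)/2 = -G*G/2 = -G²/2)
d(a, I) = -I²/2
-61739*d(2, -1) = -(-61739)*(-1)²/2 = -(-61739)/2 = -61739*(-½) = 61739/2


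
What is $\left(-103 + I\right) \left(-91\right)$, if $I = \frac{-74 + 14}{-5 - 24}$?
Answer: $\frac{266357}{29} \approx 9184.7$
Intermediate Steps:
$I = \frac{60}{29}$ ($I = - \frac{60}{-29} = \left(-60\right) \left(- \frac{1}{29}\right) = \frac{60}{29} \approx 2.069$)
$\left(-103 + I\right) \left(-91\right) = \left(-103 + \frac{60}{29}\right) \left(-91\right) = \left(- \frac{2927}{29}\right) \left(-91\right) = \frac{266357}{29}$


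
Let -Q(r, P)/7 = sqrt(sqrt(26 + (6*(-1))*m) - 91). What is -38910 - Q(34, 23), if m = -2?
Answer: -38910 + 7*I*sqrt(91 - sqrt(38)) ≈ -38910.0 + 64.474*I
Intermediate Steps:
Q(r, P) = -7*sqrt(-91 + sqrt(38)) (Q(r, P) = -7*sqrt(sqrt(26 + (6*(-1))*(-2)) - 91) = -7*sqrt(sqrt(26 - 6*(-2)) - 91) = -7*sqrt(sqrt(26 + 12) - 91) = -7*sqrt(sqrt(38) - 91) = -7*sqrt(-91 + sqrt(38)))
-38910 - Q(34, 23) = -38910 - (-7)*I*sqrt(91 - sqrt(38)) = -38910 + 7*I*sqrt(91 - sqrt(38))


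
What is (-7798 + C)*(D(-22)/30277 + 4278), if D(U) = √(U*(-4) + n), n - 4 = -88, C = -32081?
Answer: -5165327794032/30277 ≈ -1.7060e+8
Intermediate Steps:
n = -84 (n = 4 - 88 = -84)
D(U) = √(-84 - 4*U) (D(U) = √(U*(-4) - 84) = √(-4*U - 84) = √(-84 - 4*U))
(-7798 + C)*(D(-22)/30277 + 4278) = (-7798 - 32081)*((2*√(-21 - 1*(-22)))/30277 + 4278) = -39879*((2*√(-21 + 22))*(1/30277) + 4278) = -39879*((2*√1)*(1/30277) + 4278) = -39879*((2*1)*(1/30277) + 4278) = -39879*(2*(1/30277) + 4278) = -39879*(2/30277 + 4278) = -39879*129525008/30277 = -5165327794032/30277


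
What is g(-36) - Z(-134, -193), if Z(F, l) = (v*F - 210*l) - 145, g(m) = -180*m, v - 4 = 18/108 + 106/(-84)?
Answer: -703831/21 ≈ -33516.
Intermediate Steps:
v = 61/21 (v = 4 + (18/108 + 106/(-84)) = 4 + (18*(1/108) + 106*(-1/84)) = 4 + (⅙ - 53/42) = 4 - 23/21 = 61/21 ≈ 2.9048)
Z(F, l) = -145 - 210*l + 61*F/21 (Z(F, l) = (61*F/21 - 210*l) - 145 = (-210*l + 61*F/21) - 145 = -145 - 210*l + 61*F/21)
g(-36) - Z(-134, -193) = -180*(-36) - (-145 - 210*(-193) + (61/21)*(-134)) = 6480 - (-145 + 40530 - 8174/21) = 6480 - 1*839911/21 = 6480 - 839911/21 = -703831/21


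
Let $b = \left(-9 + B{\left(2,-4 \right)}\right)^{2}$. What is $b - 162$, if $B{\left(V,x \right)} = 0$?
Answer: $-81$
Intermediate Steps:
$b = 81$ ($b = \left(-9 + 0\right)^{2} = \left(-9\right)^{2} = 81$)
$b - 162 = 81 - 162 = -81$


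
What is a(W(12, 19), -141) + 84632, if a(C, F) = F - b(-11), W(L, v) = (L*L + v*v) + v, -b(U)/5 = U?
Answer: 84436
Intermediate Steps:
b(U) = -5*U
W(L, v) = v + L² + v² (W(L, v) = (L² + v²) + v = v + L² + v²)
a(C, F) = -55 + F (a(C, F) = F - (-5)*(-11) = F - 1*55 = F - 55 = -55 + F)
a(W(12, 19), -141) + 84632 = (-55 - 141) + 84632 = -196 + 84632 = 84436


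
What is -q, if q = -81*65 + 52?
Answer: 5213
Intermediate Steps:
q = -5213 (q = -5265 + 52 = -5213)
-q = -1*(-5213) = 5213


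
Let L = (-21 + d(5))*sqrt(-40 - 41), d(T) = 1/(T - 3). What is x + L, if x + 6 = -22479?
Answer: -22485 - 369*I/2 ≈ -22485.0 - 184.5*I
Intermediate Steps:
x = -22485 (x = -6 - 22479 = -22485)
d(T) = 1/(-3 + T)
L = -369*I/2 (L = (-21 + 1/(-3 + 5))*sqrt(-40 - 41) = (-21 + 1/2)*sqrt(-81) = (-21 + 1/2)*(9*I) = -369*I/2 ≈ -184.5*I)
x + L = -22485 - 369*I/2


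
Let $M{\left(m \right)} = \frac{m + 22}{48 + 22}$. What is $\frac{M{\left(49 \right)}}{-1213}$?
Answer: $- \frac{71}{84910} \approx -0.00083618$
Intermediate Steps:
$M{\left(m \right)} = \frac{11}{35} + \frac{m}{70}$ ($M{\left(m \right)} = \frac{22 + m}{70} = \left(22 + m\right) \frac{1}{70} = \frac{11}{35} + \frac{m}{70}$)
$\frac{M{\left(49 \right)}}{-1213} = \frac{\frac{11}{35} + \frac{1}{70} \cdot 49}{-1213} = \left(\frac{11}{35} + \frac{7}{10}\right) \left(- \frac{1}{1213}\right) = \frac{71}{70} \left(- \frac{1}{1213}\right) = - \frac{71}{84910}$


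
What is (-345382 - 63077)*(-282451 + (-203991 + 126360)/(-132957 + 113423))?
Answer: 2253599092797177/19534 ≈ 1.1537e+11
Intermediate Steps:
(-345382 - 63077)*(-282451 + (-203991 + 126360)/(-132957 + 113423)) = -408459*(-282451 - 77631/(-19534)) = -408459*(-282451 - 77631*(-1/19534)) = -408459*(-282451 + 77631/19534) = -408459*(-5517320203/19534) = 2253599092797177/19534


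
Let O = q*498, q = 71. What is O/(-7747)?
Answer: -35358/7747 ≈ -4.5641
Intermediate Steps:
O = 35358 (O = 71*498 = 35358)
O/(-7747) = 35358/(-7747) = 35358*(-1/7747) = -35358/7747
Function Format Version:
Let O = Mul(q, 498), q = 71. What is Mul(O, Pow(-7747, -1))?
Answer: Rational(-35358, 7747) ≈ -4.5641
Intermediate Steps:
O = 35358 (O = Mul(71, 498) = 35358)
Mul(O, Pow(-7747, -1)) = Mul(35358, Pow(-7747, -1)) = Mul(35358, Rational(-1, 7747)) = Rational(-35358, 7747)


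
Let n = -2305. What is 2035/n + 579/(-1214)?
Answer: -761017/559654 ≈ -1.3598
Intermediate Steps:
2035/n + 579/(-1214) = 2035/(-2305) + 579/(-1214) = 2035*(-1/2305) + 579*(-1/1214) = -407/461 - 579/1214 = -761017/559654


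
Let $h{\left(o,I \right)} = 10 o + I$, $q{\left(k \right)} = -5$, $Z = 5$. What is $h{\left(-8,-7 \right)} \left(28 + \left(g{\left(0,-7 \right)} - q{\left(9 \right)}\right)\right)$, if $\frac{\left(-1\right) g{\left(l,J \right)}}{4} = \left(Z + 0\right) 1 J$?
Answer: $-15051$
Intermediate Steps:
$h{\left(o,I \right)} = I + 10 o$
$g{\left(l,J \right)} = - 20 J$ ($g{\left(l,J \right)} = - 4 \left(5 + 0\right) 1 J = - 4 \cdot 5 \cdot 1 J = - 4 \cdot 5 J = - 20 J$)
$h{\left(-8,-7 \right)} \left(28 + \left(g{\left(0,-7 \right)} - q{\left(9 \right)}\right)\right) = \left(-7 + 10 \left(-8\right)\right) \left(28 - -145\right) = \left(-7 - 80\right) \left(28 + \left(140 + 5\right)\right) = - 87 \left(28 + 145\right) = \left(-87\right) 173 = -15051$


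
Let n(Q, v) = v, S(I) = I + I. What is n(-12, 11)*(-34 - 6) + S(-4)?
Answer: -448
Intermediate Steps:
S(I) = 2*I
n(-12, 11)*(-34 - 6) + S(-4) = 11*(-34 - 6) + 2*(-4) = 11*(-40) - 8 = -440 - 8 = -448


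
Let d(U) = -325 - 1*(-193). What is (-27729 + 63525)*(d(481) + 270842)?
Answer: 9690335160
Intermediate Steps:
d(U) = -132 (d(U) = -325 + 193 = -132)
(-27729 + 63525)*(d(481) + 270842) = (-27729 + 63525)*(-132 + 270842) = 35796*270710 = 9690335160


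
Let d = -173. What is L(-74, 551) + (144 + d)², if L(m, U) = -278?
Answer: 563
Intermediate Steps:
L(-74, 551) + (144 + d)² = -278 + (144 - 173)² = -278 + (-29)² = -278 + 841 = 563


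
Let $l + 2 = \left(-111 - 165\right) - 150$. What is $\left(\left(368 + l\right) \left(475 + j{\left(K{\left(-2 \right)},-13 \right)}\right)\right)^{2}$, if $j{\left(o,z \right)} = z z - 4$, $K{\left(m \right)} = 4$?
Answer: $1474560000$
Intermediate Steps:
$j{\left(o,z \right)} = -4 + z^{2}$ ($j{\left(o,z \right)} = z^{2} - 4 = -4 + z^{2}$)
$l = -428$ ($l = -2 - 426 = -428$)
$\left(\left(368 + l\right) \left(475 + j{\left(K{\left(-2 \right)},-13 \right)}\right)\right)^{2} = \left(\left(368 - 428\right) \left(475 - \left(4 - \left(-13\right)^{2}\right)\right)\right)^{2} = \left(- 60 \left(475 + \left(-4 + 169\right)\right)\right)^{2} = \left(- 60 \left(475 + 165\right)\right)^{2} = \left(\left(-60\right) 640\right)^{2} = \left(-38400\right)^{2} = 1474560000$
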